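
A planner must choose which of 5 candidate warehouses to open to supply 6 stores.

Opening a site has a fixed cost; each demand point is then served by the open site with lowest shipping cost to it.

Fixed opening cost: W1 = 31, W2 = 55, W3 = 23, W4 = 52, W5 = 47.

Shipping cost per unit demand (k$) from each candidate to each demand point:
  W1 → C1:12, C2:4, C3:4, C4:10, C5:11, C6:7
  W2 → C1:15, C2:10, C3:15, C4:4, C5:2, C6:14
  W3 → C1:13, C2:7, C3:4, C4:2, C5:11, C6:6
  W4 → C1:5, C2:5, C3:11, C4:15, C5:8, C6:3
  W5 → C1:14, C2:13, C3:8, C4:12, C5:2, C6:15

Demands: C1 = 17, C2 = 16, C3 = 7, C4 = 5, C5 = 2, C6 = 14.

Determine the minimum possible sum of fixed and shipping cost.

336

Open {W3, W4}: assign each demand point to its cheapest open site.
  C1→W4 17×5=85, C2→W4 16×5=80, C3→W3 7×4=28, C4→W3 5×2=10, C5→W4 2×8=16, C6→W4 14×3=42
  shipping cost 261, fixed 75 → total 336.
Compare {W1, W3, W4}: shipping cost 245 + fixed 106 = 351.
Compare {W1, W4}: shipping cost 285 + fixed 83 = 368.
Compare {W3, W4, W5}: shipping cost 249 + fixed 122 = 371.
All other subsets cost ≥ 351. Minimum total cost: 336.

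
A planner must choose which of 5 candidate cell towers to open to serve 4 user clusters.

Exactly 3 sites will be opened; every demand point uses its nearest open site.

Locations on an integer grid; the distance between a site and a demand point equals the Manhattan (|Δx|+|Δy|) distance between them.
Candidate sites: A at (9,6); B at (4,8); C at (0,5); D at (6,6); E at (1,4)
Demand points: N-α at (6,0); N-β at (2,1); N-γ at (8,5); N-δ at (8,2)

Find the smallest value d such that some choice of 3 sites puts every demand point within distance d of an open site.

Open {A, C, D}.
  Farthest demand point is N-α at distance 6 (to D); all others are ≤ 6.
With {A, D, E} the worst case is 6.
With {B, C, D} the worst case is 6.
No size-3 selection achieves below 6.

6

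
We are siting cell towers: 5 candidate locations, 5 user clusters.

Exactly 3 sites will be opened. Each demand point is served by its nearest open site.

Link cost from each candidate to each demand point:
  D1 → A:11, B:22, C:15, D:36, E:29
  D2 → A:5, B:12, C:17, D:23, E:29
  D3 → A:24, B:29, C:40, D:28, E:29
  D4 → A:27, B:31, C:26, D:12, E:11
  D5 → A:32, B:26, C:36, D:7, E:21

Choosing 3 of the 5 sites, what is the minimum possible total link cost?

Open {D2, D4, D5}.
  A→D2 5, B→D2 12, C→D2 17, D→D5 7, E→D4 11  ⇒ total 52.
Compare {D1, D2, D4}: total 55.
Compare {D2, D3, D4}: total 57.
No size-3 selection does better; minimum is 52.

52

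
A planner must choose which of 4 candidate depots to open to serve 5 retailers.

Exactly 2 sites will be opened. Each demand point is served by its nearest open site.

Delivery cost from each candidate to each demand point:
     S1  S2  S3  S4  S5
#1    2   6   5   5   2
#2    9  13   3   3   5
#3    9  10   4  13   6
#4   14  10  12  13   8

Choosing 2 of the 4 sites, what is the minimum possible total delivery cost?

16

Open {#1, #2}.
  S1→#1 2, S2→#1 6, S3→#2 3, S4→#2 3, S5→#1 2  ⇒ total 16.
Compare {#1, #3}: total 19.
Compare {#1, #4}: total 20.
No size-2 selection does better; minimum is 16.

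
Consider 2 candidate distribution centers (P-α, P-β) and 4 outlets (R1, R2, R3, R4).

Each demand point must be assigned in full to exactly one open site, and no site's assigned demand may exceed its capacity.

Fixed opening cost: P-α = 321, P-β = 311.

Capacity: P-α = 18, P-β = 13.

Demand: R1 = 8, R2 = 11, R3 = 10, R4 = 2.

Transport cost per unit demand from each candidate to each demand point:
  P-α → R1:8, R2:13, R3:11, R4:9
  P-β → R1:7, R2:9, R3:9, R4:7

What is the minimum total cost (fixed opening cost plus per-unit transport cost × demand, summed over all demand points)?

Open {P-α, P-β}; cheapest assignment that respects the capacities:
  P-α (cap 18, load 18): R1, R3 — cost 8×8 + 10×11 = 174
  P-β (cap 13, load 13): R2, R4 — cost 11×9 + 2×7 = 113
  Shipping 287, fixed 632 → total 919.
  Any other capacity-feasible assignment to {P-α, P-β} ships for at least 287.
Total demand is 31 and no other set of sites has combined capacity ≥ 31, so {P-α, P-β} is the only feasible choice of open sites. Minimum: 919.

919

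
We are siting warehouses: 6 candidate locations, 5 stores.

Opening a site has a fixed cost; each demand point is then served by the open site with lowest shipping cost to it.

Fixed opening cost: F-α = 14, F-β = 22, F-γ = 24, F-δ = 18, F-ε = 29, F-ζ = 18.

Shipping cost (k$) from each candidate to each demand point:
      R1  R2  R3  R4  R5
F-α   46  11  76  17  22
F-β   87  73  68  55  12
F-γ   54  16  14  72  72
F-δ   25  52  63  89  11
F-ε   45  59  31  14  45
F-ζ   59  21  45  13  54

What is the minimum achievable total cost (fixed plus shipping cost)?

Open {F-α, F-γ, F-δ}: assign each demand point to its cheapest open site.
  R1→F-δ 25, R2→F-α 11, R3→F-γ 14, R4→F-α 17, R5→F-δ 11
  shipping cost 78, fixed 56 → total 134.
Compare {F-γ, F-δ, F-ζ}: shipping cost 79 + fixed 60 = 139.
Compare {F-α, F-γ}: shipping cost 110 + fixed 38 = 148.
Compare {F-α, F-γ, F-δ, F-ζ}: shipping cost 74 + fixed 74 = 148.
All other subsets cost ≥ 139. Minimum total cost: 134.

134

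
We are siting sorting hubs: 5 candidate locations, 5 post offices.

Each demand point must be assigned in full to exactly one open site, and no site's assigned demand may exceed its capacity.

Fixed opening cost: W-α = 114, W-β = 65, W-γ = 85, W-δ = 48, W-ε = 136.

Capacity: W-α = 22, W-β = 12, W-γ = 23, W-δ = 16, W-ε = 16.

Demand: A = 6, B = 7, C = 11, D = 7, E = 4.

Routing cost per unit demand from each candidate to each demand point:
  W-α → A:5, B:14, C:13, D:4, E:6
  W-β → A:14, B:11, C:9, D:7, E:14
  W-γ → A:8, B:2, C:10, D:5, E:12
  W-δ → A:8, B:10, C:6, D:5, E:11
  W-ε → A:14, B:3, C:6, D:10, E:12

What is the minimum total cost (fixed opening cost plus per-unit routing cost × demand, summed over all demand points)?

340

Open {W-γ, W-δ}; cheapest assignment that respects the capacities:
  W-γ (cap 23, load 20): A, B, D — cost 6×8 + 7×2 + 7×5 = 97
  W-δ (cap 16, load 15): C, E — cost 11×6 + 4×11 = 110
  Shipping 207, fixed 133 → total 340.
  Any other capacity-feasible assignment to {W-γ, W-δ} ships for at least 207.
Compare {W-α, W-γ}: its best feasible assignment gives total 405.
Compare {W-β, W-γ, W-δ}: its best feasible assignment gives total 405.
Every other set of open sites that can feasibly serve all demand totals ≥ 405 even under its best assignment. Minimum: 340.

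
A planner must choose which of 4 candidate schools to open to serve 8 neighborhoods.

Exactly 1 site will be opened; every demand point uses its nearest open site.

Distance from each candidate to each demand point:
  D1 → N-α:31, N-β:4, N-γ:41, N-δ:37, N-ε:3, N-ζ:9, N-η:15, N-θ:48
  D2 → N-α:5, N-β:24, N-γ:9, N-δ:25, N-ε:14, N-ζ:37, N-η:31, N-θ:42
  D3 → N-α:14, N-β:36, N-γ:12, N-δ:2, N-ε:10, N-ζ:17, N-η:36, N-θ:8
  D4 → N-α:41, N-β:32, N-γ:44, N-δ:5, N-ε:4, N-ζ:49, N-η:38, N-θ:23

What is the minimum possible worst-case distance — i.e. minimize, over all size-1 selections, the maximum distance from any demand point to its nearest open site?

Open {D3}.
  Farthest demand point is N-β at distance 36 (to D3); all others are ≤ 36.
With {D2} the worst case is 42.
With {D1} the worst case is 48.
No size-1 selection achieves below 36.

36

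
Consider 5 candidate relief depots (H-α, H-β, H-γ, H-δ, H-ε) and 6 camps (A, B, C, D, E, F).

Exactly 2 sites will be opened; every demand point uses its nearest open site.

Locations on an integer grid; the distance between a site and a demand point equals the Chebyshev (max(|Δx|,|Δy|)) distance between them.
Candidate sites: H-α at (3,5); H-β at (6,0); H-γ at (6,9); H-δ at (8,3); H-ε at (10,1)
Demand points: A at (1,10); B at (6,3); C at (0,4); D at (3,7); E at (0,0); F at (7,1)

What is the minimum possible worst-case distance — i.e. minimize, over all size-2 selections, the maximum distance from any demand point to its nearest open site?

Open {H-α, H-β}.
  Farthest demand point is A at distance 5 (to H-α); all others are ≤ 5.
With {H-α, H-γ} the worst case is 5.
With {H-α, H-δ} the worst case is 5.
No size-2 selection achieves below 5.

5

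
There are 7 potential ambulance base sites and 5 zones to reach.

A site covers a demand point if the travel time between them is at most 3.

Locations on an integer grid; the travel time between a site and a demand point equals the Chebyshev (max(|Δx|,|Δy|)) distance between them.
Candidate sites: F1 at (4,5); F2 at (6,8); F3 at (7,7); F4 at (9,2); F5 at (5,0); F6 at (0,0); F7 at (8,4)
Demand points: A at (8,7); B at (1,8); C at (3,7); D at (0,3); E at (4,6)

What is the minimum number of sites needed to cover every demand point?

Coverage sets (demand points within 3 of each site):
  F1: {B, C, E}
  F2: {A, C, E}
  F3: {A, E}
  F4: {}
  F5: {}
  F6: {D}
  F7: {A}
No 2 sites suffice: every size-2 union leaves at least one demand point uncovered.
But {F1, F2, F6} covers everything, so the minimum is 3.

3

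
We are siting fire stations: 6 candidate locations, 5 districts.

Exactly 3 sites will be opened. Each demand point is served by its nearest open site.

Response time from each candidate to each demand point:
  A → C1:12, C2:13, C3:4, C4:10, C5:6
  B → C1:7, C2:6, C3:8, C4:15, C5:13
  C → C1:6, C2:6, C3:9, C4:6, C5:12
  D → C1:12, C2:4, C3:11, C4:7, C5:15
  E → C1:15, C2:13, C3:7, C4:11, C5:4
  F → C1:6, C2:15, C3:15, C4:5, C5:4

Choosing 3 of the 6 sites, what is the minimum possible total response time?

Open {A, D, F}.
  C1→F 6, C2→D 4, C3→A 4, C4→F 5, C5→F 4  ⇒ total 23.
Compare {A, B, F}: total 25.
Compare {A, C, F}: total 25.
No size-3 selection does better; minimum is 23.

23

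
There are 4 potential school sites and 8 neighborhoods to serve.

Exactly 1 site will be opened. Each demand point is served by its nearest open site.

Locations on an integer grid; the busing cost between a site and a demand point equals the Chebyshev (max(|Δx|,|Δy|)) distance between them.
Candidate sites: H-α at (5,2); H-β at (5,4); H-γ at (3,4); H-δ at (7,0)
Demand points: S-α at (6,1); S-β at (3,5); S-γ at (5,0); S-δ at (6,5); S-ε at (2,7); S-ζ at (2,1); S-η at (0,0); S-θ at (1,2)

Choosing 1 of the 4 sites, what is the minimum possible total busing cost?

23

Open {H-γ}.
  S-α→H-γ 3, S-β→H-γ 1, S-γ→H-γ 4, S-δ→H-γ 3, S-ε→H-γ 3, S-ζ→H-γ 3, S-η→H-γ 4, S-θ→H-γ 2  ⇒ total 23.
Compare {H-β}: total 25.
Compare {H-α}: total 26.
No size-1 selection does better; minimum is 23.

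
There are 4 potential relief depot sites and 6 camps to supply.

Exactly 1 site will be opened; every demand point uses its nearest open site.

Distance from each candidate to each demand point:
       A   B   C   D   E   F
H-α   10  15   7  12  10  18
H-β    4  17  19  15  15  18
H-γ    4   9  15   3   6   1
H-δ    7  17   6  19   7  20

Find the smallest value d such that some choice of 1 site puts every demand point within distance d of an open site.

15

Open {H-γ}.
  Farthest demand point is C at distance 15 (to H-γ); all others are ≤ 15.
With {H-α} the worst case is 18.
With {H-β} the worst case is 19.
No size-1 selection achieves below 15.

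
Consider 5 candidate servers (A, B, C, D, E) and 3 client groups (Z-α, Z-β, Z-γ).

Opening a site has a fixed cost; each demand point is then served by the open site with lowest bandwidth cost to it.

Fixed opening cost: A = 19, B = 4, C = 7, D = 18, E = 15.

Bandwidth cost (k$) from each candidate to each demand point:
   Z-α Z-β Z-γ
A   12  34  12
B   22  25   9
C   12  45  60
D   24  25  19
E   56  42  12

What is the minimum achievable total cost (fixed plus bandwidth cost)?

57

Open {B, C}: assign each demand point to its cheapest open site.
  Z-α→C 12, Z-β→B 25, Z-γ→B 9
  bandwidth cost 46, fixed 11 → total 57.
Compare {B}: bandwidth cost 56 + fixed 4 = 60.
Compare {A, B}: bandwidth cost 46 + fixed 23 = 69.
Compare {B, C, E}: bandwidth cost 46 + fixed 26 = 72.
All other subsets cost ≥ 60. Minimum total cost: 57.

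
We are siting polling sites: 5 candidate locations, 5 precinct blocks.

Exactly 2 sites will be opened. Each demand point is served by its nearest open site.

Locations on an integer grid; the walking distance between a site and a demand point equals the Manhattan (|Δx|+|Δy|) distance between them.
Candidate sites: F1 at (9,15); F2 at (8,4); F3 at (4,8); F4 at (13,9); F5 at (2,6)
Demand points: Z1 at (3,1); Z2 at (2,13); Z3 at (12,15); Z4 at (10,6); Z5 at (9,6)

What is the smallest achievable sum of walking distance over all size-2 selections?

27

Open {F1, F2}.
  Z1→F2 8, Z2→F1 9, Z3→F1 3, Z4→F2 4, Z5→F2 3  ⇒ total 27.
Compare {F1, F5}: total 31.
Compare {F1, F3}: total 33.
No size-2 selection does better; minimum is 27.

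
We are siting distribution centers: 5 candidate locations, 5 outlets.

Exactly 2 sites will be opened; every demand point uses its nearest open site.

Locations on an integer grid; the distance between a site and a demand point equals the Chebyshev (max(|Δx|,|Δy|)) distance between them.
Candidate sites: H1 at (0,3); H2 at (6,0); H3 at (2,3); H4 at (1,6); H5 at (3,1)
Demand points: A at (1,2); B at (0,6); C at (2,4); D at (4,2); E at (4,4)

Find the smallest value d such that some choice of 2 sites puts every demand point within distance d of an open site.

Open {H3, H4}.
  Farthest demand point is D at distance 2 (to H3); all others are ≤ 2.
With {H1, H3} the worst case is 3.
With {H1, H5} the worst case is 3.
No size-2 selection achieves below 2.

2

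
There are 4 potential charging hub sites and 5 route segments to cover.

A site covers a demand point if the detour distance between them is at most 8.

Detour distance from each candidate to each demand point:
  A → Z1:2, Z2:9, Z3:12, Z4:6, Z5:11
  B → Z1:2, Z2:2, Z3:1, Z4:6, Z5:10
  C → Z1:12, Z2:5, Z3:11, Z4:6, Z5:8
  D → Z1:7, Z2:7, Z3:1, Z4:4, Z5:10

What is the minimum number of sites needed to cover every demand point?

Coverage sets (demand points within 8 of each site):
  A: {Z1, Z4}
  B: {Z1, Z2, Z3, Z4}
  C: {Z2, Z4, Z5}
  D: {Z1, Z2, Z3, Z4}
No single site covers all 5 demand points.
But {B, C} covers everything, so the minimum is 2.

2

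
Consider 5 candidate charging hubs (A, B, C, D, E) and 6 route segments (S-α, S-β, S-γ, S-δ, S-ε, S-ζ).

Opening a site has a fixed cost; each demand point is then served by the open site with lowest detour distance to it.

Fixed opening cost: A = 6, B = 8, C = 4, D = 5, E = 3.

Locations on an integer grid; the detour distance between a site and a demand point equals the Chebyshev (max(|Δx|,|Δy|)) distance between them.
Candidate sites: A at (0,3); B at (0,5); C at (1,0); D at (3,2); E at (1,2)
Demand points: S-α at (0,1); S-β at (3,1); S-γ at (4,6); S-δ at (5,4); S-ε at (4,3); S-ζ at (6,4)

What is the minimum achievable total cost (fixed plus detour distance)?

19

Open {D}: assign each demand point to its cheapest open site.
  S-α→D 3, S-β→D 1, S-γ→D 4, S-δ→D 2, S-ε→D 1, S-ζ→D 3
  detour distance 14, fixed 5 → total 19.
Compare {D, E}: detour distance 12 + fixed 8 = 20.
Compare {C, D}: detour distance 12 + fixed 9 = 21.
Compare {E}: detour distance 19 + fixed 3 = 22.
All other subsets cost ≥ 20. Minimum total cost: 19.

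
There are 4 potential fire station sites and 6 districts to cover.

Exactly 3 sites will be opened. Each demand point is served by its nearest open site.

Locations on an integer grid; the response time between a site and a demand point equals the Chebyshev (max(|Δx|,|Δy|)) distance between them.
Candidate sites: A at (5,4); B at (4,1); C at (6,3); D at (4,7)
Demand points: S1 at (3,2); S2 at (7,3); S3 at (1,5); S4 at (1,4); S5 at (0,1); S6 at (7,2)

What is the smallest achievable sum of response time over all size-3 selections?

Open {B, C, D}.
  S1→B 1, S2→C 1, S3→D 3, S4→B 3, S5→B 4, S6→C 1  ⇒ total 13.
Compare {A, B, C}: total 14.
Compare {A, B, D}: total 15.
No size-3 selection does better; minimum is 13.

13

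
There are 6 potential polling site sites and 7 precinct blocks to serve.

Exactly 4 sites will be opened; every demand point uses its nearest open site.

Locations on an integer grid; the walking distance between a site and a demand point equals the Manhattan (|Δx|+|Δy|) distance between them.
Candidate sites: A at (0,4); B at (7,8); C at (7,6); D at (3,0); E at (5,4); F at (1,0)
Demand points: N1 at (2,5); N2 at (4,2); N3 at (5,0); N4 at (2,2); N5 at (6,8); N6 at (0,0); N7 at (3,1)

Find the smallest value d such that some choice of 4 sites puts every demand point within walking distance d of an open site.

3

Open {A, B, C, D}.
  Farthest demand point is N1 at walking distance 3 (to A); all others are ≤ 3.
With {A, B, D, E} the worst case is 3.
With {A, B, D, F} the worst case is 3.
No size-4 selection achieves below 3.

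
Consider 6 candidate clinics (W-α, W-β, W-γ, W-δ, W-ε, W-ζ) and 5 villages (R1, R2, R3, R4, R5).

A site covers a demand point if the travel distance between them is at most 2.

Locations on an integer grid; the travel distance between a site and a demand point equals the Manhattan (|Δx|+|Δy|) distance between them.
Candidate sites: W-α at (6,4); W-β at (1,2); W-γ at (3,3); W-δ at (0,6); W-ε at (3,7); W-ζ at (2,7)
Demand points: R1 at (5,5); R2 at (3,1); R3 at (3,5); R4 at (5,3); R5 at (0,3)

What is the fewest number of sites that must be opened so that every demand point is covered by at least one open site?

3

Coverage sets (demand points within 2 of each site):
  W-α: {R1, R4}
  W-β: {R5}
  W-γ: {R2, R3, R4}
  W-δ: {}
  W-ε: {R3}
  W-ζ: {}
No 2 sites suffice: every size-2 union leaves at least one demand point uncovered.
But {W-α, W-β, W-γ} covers everything, so the minimum is 3.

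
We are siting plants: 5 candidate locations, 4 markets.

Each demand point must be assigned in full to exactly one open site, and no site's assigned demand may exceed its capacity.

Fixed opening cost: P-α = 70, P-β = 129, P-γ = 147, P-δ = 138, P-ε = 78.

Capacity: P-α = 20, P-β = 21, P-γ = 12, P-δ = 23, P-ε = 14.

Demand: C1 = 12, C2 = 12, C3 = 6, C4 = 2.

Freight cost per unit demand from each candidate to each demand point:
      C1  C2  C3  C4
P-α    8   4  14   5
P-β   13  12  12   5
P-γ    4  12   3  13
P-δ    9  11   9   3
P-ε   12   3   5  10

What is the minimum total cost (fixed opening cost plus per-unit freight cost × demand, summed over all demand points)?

374

Open {P-α, P-ε}; cheapest assignment that respects the capacities:
  P-α (cap 20, load 20): C1, C3, C4 — cost 12×8 + 6×14 + 2×5 = 190
  P-ε (cap 14, load 12): C2 — cost 12×3 = 36
  Shipping 226, fixed 148 → total 374.
  Any other capacity-feasible assignment to {P-α, P-ε} ships for at least 226.
Compare {P-α, P-γ}: its best feasible assignment gives total 407.
Compare {P-δ, P-ε}: its best feasible assignment gives total 420.
Every other set of open sites that can feasibly serve all demand totals ≥ 407 even under its best assignment. Minimum: 374.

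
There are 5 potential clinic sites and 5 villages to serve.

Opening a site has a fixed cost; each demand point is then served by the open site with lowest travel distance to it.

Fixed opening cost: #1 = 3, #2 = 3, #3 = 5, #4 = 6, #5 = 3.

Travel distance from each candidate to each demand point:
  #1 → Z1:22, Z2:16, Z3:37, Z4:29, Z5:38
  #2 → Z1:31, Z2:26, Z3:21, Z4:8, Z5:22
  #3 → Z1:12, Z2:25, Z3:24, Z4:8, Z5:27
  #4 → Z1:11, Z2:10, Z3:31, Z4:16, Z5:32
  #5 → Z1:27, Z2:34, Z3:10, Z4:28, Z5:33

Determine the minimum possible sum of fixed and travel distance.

73

Open {#2, #4, #5}: assign each demand point to its cheapest open site.
  Z1→#4 11, Z2→#4 10, Z3→#5 10, Z4→#2 8, Z5→#2 22
  travel distance 61, fixed 12 → total 73.
Compare {#1, #2, #4, #5}: travel distance 61 + fixed 15 = 76.
Compare {#2, #3, #4, #5}: travel distance 61 + fixed 17 = 78.
Compare {#3, #4, #5}: travel distance 66 + fixed 14 = 80.
All other subsets cost ≥ 76. Minimum total cost: 73.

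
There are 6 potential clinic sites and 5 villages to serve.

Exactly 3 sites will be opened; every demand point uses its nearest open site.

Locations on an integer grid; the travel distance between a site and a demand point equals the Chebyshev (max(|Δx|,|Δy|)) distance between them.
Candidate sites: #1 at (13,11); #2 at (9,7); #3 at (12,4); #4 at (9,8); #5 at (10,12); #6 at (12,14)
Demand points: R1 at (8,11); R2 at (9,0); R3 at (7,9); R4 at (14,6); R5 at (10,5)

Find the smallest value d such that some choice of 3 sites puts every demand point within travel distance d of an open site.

4

Open {#1, #2, #3}.
  Farthest demand point is R1 at travel distance 4 (to #2); all others are ≤ 4.
With {#1, #3, #4} the worst case is 4.
With {#1, #3, #5} the worst case is 4.
No size-3 selection achieves below 4.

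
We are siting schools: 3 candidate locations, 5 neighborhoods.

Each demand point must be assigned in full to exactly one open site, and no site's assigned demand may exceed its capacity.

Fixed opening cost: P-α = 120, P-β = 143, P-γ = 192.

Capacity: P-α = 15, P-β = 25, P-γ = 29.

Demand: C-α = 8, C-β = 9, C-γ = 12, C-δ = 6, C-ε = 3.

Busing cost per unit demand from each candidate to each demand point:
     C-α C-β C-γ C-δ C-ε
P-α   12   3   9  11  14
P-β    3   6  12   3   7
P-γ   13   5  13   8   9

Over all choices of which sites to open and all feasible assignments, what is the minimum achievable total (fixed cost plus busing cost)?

509

Open {P-α, P-β}; cheapest assignment that respects the capacities:
  P-α (cap 15, load 15): C-γ, C-ε — cost 12×9 + 3×14 = 150
  P-β (cap 25, load 23): C-α, C-β, C-δ — cost 8×3 + 9×6 + 6×3 = 96
  Shipping 246, fixed 263 → total 509.
  Any other capacity-feasible assignment to {P-α, P-β} ships for at least 246.
Compare {P-β, P-γ}: its best feasible assignment gives total 599.
Compare {P-α, P-γ}: its best feasible assignment gives total 644.
Every other set of open sites that can feasibly serve all demand totals ≥ 599 even under its best assignment. Minimum: 509.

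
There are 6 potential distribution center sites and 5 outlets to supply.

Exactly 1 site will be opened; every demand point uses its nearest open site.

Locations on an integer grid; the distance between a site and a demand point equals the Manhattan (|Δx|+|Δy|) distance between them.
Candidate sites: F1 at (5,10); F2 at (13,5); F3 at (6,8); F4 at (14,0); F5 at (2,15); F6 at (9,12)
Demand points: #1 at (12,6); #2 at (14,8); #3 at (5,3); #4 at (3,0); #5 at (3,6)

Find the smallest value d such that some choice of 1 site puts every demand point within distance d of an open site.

11

Open {F3}.
  Farthest demand point is #4 at distance 11 (to F3); all others are ≤ 11.
With {F1} the worst case is 12.
With {F2} the worst case is 15.
No size-1 selection achieves below 11.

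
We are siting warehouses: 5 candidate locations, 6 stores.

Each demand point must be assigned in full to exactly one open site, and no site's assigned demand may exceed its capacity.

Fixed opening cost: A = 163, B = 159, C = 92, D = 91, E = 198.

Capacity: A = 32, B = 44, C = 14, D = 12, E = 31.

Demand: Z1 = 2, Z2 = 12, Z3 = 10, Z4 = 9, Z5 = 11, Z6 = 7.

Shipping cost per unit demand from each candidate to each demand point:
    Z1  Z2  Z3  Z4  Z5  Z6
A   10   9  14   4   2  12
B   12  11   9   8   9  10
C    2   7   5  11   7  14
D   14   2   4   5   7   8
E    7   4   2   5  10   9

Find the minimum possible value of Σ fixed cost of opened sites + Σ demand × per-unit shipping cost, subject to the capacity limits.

564

Open {A, E}; cheapest assignment that respects the capacities:
  A (cap 32, load 20): Z4, Z5 — cost 9×4 + 11×2 = 58
  E (cap 31, load 31): Z1, Z2, Z3, Z6 — cost 2×7 + 12×4 + 10×2 + 7×9 = 145
  Shipping 203, fixed 361 → total 564.
  Any other capacity-feasible assignment to {A, E} ships for at least 203.
Compare {A, C, D}: its best feasible assignment gives total 566.
Compare {C, D, E}: its best feasible assignment gives total 614.
Every other set of open sites that can feasibly serve all demand totals ≥ 566 even under its best assignment. Minimum: 564.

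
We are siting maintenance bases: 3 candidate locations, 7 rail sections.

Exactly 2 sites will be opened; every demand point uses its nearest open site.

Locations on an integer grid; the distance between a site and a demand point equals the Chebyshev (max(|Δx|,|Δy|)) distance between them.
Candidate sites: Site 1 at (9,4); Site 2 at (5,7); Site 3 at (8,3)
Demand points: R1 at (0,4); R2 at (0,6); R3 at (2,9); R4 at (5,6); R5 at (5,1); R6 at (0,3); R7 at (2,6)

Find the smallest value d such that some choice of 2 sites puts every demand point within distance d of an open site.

5

Open {Site 1, Site 2}.
  Farthest demand point is R1 at distance 5 (to Site 2); all others are ≤ 5.
With {Site 2, Site 3} the worst case is 5.
With {Site 1, Site 3} the worst case is 8.
No size-2 selection achieves below 5.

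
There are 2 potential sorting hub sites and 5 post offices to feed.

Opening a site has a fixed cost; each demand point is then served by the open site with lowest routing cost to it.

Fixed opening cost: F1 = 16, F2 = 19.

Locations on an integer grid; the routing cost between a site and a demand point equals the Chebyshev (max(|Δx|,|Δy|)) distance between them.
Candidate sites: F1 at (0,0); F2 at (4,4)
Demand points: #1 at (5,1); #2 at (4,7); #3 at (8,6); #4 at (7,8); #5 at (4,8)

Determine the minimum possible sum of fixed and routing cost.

37

Open {F2}: assign each demand point to its cheapest open site.
  #1→F2 3, #2→F2 3, #3→F2 4, #4→F2 4, #5→F2 4
  routing cost 18, fixed 19 → total 37.
Compare {F1}: routing cost 36 + fixed 16 = 52.
Compare {F1, F2}: routing cost 18 + fixed 35 = 53.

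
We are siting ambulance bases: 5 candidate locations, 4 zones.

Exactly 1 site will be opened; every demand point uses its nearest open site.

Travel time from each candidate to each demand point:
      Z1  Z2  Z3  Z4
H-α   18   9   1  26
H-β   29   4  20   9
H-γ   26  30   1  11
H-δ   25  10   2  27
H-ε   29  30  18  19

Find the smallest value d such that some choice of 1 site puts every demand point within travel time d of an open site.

Open {H-α}.
  Farthest demand point is Z4 at travel time 26 (to H-α); all others are ≤ 26.
With {H-δ} the worst case is 27.
With {H-β} the worst case is 29.
No size-1 selection achieves below 26.

26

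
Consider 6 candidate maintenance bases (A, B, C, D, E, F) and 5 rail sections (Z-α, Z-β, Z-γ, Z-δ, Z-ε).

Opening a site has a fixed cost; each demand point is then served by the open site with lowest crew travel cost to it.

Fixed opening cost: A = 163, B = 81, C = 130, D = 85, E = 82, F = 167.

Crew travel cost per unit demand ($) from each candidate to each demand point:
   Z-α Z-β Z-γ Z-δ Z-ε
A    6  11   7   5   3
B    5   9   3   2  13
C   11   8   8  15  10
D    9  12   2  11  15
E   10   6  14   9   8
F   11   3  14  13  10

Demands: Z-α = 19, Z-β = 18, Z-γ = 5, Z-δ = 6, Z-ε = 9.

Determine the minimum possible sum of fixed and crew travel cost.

465

Open {B, E}: assign each demand point to its cheapest open site.
  Z-α→B 19×5=95, Z-β→E 18×6=108, Z-γ→B 5×3=15, Z-δ→B 6×2=12, Z-ε→E 9×8=72
  crew travel cost 302, fixed 163 → total 465.
Compare {B}: crew travel cost 401 + fixed 81 = 482.
Compare {B, F}: crew travel cost 266 + fixed 248 = 514.
Compare {B, D, E}: crew travel cost 297 + fixed 248 = 545.
All other subsets cost ≥ 482. Minimum total cost: 465.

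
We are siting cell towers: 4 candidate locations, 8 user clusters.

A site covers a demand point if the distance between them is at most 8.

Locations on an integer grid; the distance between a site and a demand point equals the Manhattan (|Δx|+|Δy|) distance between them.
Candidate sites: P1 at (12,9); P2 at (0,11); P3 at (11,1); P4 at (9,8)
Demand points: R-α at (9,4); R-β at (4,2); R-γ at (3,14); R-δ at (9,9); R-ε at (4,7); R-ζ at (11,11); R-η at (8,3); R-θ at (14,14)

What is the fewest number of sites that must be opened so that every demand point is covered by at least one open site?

Coverage sets (demand points within 8 of each site):
  P1: {R-α, R-δ, R-ζ, R-θ}
  P2: {R-γ, R-ε}
  P3: {R-α, R-β, R-η}
  P4: {R-α, R-δ, R-ε, R-ζ, R-η}
No 2 sites suffice: every size-2 union leaves at least one demand point uncovered.
But {P1, P2, P3} covers everything, so the minimum is 3.

3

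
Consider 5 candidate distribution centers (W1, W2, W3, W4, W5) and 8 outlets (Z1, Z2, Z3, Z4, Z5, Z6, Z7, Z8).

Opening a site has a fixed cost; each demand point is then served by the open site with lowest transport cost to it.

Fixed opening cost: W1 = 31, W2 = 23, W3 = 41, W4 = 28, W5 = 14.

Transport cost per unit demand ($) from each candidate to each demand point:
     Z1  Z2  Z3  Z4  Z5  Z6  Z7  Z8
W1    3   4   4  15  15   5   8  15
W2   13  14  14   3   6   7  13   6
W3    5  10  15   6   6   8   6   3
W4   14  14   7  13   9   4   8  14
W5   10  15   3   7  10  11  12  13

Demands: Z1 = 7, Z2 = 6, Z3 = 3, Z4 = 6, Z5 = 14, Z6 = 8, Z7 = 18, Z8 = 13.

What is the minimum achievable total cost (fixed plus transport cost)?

Open {W1, W3}: assign each demand point to its cheapest open site.
  Z1→W1 7×3=21, Z2→W1 6×4=24, Z3→W1 3×4=12, Z4→W3 6×6=36, Z5→W3 14×6=84, Z6→W1 8×5=40, Z7→W3 18×6=108, Z8→W3 13×3=39
  transport cost 364, fixed 72 → total 436.
Compare {W1, W2, W3}: transport cost 346 + fixed 95 = 441.
Compare {W1, W3, W5}: transport cost 361 + fixed 86 = 447.
Compare {W1, W2, W3, W5}: transport cost 343 + fixed 109 = 452.
All other subsets cost ≥ 441. Minimum total cost: 436.

436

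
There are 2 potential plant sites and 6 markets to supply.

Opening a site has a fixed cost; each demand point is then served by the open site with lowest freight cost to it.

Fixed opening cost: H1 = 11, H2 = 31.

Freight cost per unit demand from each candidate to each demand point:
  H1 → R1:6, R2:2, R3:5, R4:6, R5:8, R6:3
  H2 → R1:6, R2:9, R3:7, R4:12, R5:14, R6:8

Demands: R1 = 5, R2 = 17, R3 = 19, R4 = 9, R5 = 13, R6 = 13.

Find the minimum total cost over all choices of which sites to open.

367

Open {H1}: assign each demand point to its cheapest open site.
  R1→H1 5×6=30, R2→H1 17×2=34, R3→H1 19×5=95, R4→H1 9×6=54, R5→H1 13×8=104, R6→H1 13×3=39
  freight cost 356, fixed 11 → total 367.
Compare {H1, H2}: freight cost 356 + fixed 42 = 398.
Compare {H2}: freight cost 710 + fixed 31 = 741.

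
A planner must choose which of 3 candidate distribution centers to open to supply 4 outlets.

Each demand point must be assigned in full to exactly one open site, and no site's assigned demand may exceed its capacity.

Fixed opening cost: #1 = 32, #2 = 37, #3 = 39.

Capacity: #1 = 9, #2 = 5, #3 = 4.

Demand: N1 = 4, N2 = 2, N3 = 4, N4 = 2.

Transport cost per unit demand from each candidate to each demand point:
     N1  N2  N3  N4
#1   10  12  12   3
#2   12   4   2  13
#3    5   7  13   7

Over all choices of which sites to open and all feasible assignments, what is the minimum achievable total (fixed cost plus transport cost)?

147

Open {#1, #2}; cheapest assignment that respects the capacities:
  #1 (cap 9, load 8): N1, N2, N4 — cost 4×10 + 2×12 + 2×3 = 70
  #2 (cap 5, load 4): N3 — cost 4×2 = 8
  Shipping 78, fixed 69 → total 147.
  Any other capacity-feasible assignment to {#1, #2} ships for at least 78.
Compare {#1, #2, #3}: its best feasible assignment gives total 166.
Compare {#1, #3}: its best feasible assignment gives total 169.
Every other set of open sites that can feasibly serve all demand totals ≥ 166 even under its best assignment. Minimum: 147.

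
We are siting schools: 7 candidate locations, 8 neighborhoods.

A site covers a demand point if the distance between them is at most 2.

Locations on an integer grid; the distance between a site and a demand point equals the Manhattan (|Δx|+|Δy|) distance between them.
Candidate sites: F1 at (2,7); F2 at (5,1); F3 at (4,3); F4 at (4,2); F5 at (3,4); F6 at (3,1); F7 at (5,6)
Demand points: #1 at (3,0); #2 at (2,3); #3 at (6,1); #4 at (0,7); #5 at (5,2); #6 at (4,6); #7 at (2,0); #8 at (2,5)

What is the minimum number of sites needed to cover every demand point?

5

Coverage sets (demand points within 2 of each site):
  F1: {#4, #8}
  F2: {#3, #5}
  F3: {#2, #5}
  F4: {#5}
  F5: {#2, #8}
  F6: {#1, #7}
  F7: {#6}
No 4 sites suffice: every size-4 union leaves at least one demand point uncovered.
But {F1, F2, F3, F6, F7} covers everything, so the minimum is 5.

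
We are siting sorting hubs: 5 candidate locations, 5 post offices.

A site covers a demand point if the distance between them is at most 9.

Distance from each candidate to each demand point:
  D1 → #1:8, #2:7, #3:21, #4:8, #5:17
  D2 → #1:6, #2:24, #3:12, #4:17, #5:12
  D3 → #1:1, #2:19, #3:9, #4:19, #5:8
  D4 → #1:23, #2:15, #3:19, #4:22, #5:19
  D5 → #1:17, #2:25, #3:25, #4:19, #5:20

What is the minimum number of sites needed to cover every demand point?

2

Coverage sets (demand points within 9 of each site):
  D1: {#1, #2, #4}
  D2: {#1}
  D3: {#1, #3, #5}
  D4: {}
  D5: {}
No single site covers all 5 demand points.
But {D1, D3} covers everything, so the minimum is 2.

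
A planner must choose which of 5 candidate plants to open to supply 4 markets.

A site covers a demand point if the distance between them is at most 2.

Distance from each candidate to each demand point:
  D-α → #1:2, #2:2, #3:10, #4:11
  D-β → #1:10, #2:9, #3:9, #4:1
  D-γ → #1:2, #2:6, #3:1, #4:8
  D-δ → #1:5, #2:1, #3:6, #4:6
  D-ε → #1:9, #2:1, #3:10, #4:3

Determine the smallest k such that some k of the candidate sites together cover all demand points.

Coverage sets (demand points within 2 of each site):
  D-α: {#1, #2}
  D-β: {#4}
  D-γ: {#1, #3}
  D-δ: {#2}
  D-ε: {#2}
No 2 sites suffice: every size-2 union leaves at least one demand point uncovered.
But {D-α, D-β, D-γ} covers everything, so the minimum is 3.

3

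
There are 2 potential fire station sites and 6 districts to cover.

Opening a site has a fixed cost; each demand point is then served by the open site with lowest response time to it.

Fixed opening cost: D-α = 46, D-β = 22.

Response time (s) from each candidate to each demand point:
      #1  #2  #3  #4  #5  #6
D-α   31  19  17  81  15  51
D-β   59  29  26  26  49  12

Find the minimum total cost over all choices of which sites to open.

188

Open {D-α, D-β}: assign each demand point to its cheapest open site.
  #1→D-α 31, #2→D-α 19, #3→D-α 17, #4→D-β 26, #5→D-α 15, #6→D-β 12
  response time 120, fixed 68 → total 188.
Compare {D-β}: response time 201 + fixed 22 = 223.
Compare {D-α}: response time 214 + fixed 46 = 260.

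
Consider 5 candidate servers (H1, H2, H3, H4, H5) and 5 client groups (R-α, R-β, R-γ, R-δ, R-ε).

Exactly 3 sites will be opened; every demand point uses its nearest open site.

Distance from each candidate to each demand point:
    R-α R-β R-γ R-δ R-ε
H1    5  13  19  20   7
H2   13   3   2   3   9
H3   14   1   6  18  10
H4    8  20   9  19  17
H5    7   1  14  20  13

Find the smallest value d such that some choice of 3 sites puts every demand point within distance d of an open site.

7

Open {H1, H2, H3}.
  Farthest demand point is R-ε at distance 7 (to H1); all others are ≤ 7.
With {H1, H2, H4} the worst case is 7.
With {H1, H2, H5} the worst case is 7.
No size-3 selection achieves below 7.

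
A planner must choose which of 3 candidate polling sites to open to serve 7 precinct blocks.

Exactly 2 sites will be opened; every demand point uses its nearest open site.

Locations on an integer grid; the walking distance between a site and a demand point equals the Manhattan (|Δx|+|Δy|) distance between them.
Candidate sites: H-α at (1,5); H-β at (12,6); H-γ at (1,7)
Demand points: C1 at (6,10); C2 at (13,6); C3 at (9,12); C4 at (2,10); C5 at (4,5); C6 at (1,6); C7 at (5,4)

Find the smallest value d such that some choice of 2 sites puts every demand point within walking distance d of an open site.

9

Open {H-β, H-γ}.
  Farthest demand point is C3 at walking distance 9 (to H-β); all others are ≤ 9.
With {H-α, H-β} the worst case is 10.
With {H-α, H-γ} the worst case is 13.
No size-2 selection achieves below 9.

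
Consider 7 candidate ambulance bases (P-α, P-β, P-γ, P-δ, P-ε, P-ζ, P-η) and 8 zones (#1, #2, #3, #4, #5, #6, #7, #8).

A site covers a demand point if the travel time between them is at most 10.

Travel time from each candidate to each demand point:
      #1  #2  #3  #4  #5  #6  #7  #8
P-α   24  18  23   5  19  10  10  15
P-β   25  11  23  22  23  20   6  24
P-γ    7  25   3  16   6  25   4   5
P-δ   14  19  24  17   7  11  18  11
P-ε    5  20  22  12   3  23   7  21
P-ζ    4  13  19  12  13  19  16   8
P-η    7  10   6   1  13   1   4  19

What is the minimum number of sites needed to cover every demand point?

2

Coverage sets (demand points within 10 of each site):
  P-α: {#4, #6, #7}
  P-β: {#7}
  P-γ: {#1, #3, #5, #7, #8}
  P-δ: {#5}
  P-ε: {#1, #5, #7}
  P-ζ: {#1, #8}
  P-η: {#1, #2, #3, #4, #6, #7}
No single site covers all 8 demand points.
But {P-γ, P-η} covers everything, so the minimum is 2.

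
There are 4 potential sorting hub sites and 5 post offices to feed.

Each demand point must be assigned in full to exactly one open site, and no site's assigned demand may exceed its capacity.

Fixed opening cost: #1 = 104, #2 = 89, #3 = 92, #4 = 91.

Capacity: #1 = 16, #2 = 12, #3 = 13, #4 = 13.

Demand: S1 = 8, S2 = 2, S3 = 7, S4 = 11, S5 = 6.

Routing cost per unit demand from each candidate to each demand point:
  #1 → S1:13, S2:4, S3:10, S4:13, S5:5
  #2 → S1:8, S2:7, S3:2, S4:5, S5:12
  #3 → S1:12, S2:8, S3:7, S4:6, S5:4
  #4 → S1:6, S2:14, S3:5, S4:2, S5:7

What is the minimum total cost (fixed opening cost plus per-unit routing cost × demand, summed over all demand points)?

445

Open {#2, #3, #4}; cheapest assignment that respects the capacities:
  #2 (cap 12, load 10): S1, S2 — cost 8×8 + 2×7 = 78
  #3 (cap 13, load 13): S3, S5 — cost 7×7 + 6×4 = 73
  #4 (cap 13, load 11): S4 — cost 11×2 = 22
  Shipping 173, fixed 272 → total 445.
  Any other capacity-feasible assignment to {#2, #3, #4} ships for at least 173.
Compare {#1, #2, #4}: its best feasible assignment gives total 462.
Compare {#1, #3, #4}: its best feasible assignment gives total 494.
Every other set of open sites that can feasibly serve all demand totals ≥ 462 even under its best assignment. Minimum: 445.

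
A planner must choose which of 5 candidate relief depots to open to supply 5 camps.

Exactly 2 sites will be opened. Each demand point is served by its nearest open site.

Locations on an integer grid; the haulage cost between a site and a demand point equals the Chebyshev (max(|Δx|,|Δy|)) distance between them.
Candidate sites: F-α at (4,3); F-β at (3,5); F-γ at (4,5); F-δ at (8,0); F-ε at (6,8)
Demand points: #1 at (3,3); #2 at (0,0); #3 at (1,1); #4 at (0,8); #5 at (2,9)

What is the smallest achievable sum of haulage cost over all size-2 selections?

15

Open {F-α, F-β}.
  #1→F-α 1, #2→F-α 4, #3→F-α 3, #4→F-β 3, #5→F-β 4  ⇒ total 15.
Compare {F-α, F-γ}: total 16.
Compare {F-α, F-ε}: total 17.
No size-2 selection does better; minimum is 15.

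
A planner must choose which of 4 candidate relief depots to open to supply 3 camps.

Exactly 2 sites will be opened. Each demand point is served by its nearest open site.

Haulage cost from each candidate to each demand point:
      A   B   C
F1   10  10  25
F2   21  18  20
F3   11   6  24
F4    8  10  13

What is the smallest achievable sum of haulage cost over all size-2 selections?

Open {F3, F4}.
  A→F4 8, B→F3 6, C→F4 13  ⇒ total 27.
Compare {F1, F4}: total 31.
Compare {F2, F4}: total 31.
No size-2 selection does better; minimum is 27.

27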